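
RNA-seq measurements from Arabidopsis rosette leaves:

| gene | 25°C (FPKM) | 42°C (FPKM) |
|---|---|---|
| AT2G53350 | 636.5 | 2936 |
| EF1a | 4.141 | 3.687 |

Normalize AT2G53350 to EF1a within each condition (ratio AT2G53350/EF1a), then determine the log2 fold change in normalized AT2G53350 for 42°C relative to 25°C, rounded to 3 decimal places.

AT2G53350/EF1a (25°C) = 636.5 / 4.141 = 153.71
AT2G53350/EF1a (42°C) = 2936 / 3.687 = 796.31
Fold change = 796.31 / 153.71 = 5.1807
log2(5.1807) = 2.3732

2.373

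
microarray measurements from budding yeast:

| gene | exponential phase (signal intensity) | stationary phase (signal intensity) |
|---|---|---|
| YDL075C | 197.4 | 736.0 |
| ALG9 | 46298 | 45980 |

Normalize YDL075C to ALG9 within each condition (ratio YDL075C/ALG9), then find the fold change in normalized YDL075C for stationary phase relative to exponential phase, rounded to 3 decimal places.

YDL075C/ALG9 (exponential phase) = 197.4 / 46298 = 0.0042637
YDL075C/ALG9 (stationary phase) = 736.0 / 45980 = 0.016007
Fold change = 0.016007 / 0.0042637 = 3.7543

3.754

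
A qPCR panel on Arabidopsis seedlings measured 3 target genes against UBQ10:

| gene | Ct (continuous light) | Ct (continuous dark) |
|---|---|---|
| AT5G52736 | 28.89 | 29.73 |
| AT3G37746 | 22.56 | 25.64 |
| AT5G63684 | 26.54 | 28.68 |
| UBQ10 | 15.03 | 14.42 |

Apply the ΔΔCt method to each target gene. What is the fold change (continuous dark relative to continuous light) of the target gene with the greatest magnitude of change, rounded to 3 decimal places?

AT5G52736: ΔΔCt = (29.73−14.42) − (28.89−15.03) = 15.31 − 13.86 = 1.45; fold change = 2^-1.45 = 0.366
AT3G37746: ΔΔCt = (25.64−14.42) − (22.56−15.03) = 11.22 − 7.53 = 3.69; fold change = 2^-3.69 = 0.077
AT5G63684: ΔΔCt = (28.68−14.42) − (26.54−15.03) = 14.26 − 11.51 = 2.75; fold change = 2^-2.75 = 0.149
AT3G37746 has the largest |ΔΔCt| = 3.69.

0.077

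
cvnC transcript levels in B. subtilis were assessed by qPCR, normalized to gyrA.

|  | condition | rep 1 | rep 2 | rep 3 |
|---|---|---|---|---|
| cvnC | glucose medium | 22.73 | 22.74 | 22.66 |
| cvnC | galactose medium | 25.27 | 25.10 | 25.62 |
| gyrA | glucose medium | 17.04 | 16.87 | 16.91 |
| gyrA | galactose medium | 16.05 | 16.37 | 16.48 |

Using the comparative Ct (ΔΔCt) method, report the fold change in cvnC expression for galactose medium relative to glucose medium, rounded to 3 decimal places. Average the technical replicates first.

0.104

Mean Ct: cvnC glucose medium 22.710; cvnC galactose medium 25.330; gyrA glucose medium 16.940; gyrA galactose medium 16.300
ΔCt(glucose medium) = 22.710 − 16.940 = 5.770
ΔCt(galactose medium) = 25.330 − 16.300 = 9.030
ΔΔCt = 9.030 − 5.770 = 3.260
Fold change = 2^(−3.260) = 0.1044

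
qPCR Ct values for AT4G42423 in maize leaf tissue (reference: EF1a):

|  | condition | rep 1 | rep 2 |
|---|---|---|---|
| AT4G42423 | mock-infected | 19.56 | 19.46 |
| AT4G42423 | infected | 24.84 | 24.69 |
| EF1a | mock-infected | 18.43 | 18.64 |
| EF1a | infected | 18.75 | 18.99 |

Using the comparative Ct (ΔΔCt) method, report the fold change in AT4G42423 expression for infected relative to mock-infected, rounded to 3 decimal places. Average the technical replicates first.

Mean Ct: AT4G42423 mock-infected 19.510; AT4G42423 infected 24.765; EF1a mock-infected 18.535; EF1a infected 18.870
ΔCt(mock-infected) = 19.510 − 18.535 = 0.975
ΔCt(infected) = 24.765 − 18.870 = 5.895
ΔΔCt = 5.895 − 0.975 = 4.920
Fold change = 2^(−4.920) = 0.0330

0.033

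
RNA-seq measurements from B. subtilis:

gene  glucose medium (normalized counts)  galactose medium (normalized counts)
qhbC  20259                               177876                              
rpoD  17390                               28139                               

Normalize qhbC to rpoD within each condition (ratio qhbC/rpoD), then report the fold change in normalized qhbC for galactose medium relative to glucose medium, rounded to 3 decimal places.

qhbC/rpoD (glucose medium) = 20259 / 17390 = 1.165
qhbC/rpoD (galactose medium) = 177876 / 28139 = 6.3213
Fold change = 6.3213 / 1.165 = 5.4261

5.426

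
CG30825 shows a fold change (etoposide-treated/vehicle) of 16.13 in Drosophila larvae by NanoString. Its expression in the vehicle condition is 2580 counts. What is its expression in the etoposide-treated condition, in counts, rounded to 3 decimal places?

41615.400

etoposide-treated expression = 2580 × 16.13 = 41615.400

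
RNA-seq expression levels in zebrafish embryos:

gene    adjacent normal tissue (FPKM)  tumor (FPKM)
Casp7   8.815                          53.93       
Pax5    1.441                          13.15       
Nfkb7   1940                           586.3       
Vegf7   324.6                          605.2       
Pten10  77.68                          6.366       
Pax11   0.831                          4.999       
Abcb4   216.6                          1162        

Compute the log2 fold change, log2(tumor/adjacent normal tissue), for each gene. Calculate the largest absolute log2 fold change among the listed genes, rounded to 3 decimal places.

log2(53.93/8.815) = 2.613  (Casp7)
log2(13.15/1.441) = 3.190  (Pax5)
log2(586.3/1940) = -1.726  (Nfkb7)
log2(605.2/324.6) = 0.899  (Vegf7)
log2(6.366/77.68) = -3.609  (Pten10)
log2(4.999/0.831) = 2.589  (Pax11)
log2(1162/216.6) = 2.424  (Abcb4)
The largest magnitude belongs to Pten10.

3.609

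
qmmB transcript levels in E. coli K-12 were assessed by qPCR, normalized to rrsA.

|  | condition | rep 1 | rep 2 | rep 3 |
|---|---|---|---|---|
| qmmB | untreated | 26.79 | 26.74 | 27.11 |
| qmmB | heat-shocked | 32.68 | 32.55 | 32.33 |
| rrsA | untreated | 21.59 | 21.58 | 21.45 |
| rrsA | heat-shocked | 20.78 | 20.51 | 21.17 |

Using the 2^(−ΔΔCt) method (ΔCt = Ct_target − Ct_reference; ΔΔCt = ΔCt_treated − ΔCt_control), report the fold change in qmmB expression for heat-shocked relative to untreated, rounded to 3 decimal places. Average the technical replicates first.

Mean Ct: qmmB untreated 26.880; qmmB heat-shocked 32.520; rrsA untreated 21.540; rrsA heat-shocked 20.820
ΔCt(untreated) = 26.880 − 21.540 = 5.340
ΔCt(heat-shocked) = 32.520 − 20.820 = 11.700
ΔΔCt = 11.700 − 5.340 = 6.360
Fold change = 2^(−6.360) = 0.0122

0.012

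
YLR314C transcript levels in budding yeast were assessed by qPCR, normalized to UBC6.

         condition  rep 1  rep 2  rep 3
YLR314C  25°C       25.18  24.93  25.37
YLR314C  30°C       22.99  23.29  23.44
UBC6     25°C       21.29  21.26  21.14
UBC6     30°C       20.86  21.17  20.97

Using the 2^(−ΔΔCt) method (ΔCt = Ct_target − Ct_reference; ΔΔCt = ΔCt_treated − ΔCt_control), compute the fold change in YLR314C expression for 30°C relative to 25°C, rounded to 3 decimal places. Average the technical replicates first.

Mean Ct: YLR314C 25°C 25.160; YLR314C 30°C 23.240; UBC6 25°C 21.230; UBC6 30°C 21.000
ΔCt(25°C) = 25.160 − 21.230 = 3.930
ΔCt(30°C) = 23.240 − 21.000 = 2.240
ΔΔCt = 2.240 − 3.930 = -1.690
Fold change = 2^(−(-1.690)) = 2^1.690 = 3.2266

3.227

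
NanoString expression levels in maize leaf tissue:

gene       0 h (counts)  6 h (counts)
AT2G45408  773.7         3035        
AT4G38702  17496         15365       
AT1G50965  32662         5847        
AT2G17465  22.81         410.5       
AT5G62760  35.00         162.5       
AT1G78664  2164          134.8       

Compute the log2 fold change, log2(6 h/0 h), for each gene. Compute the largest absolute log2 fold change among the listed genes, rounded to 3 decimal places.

4.170

log2(3035/773.7) = 1.972  (AT2G45408)
log2(15365/17496) = -0.187  (AT4G38702)
log2(5847/32662) = -2.482  (AT1G50965)
log2(410.5/22.81) = 4.170  (AT2G17465)
log2(162.5/35.00) = 2.215  (AT5G62760)
log2(134.8/2164) = -4.005  (AT1G78664)
The largest magnitude belongs to AT2G17465.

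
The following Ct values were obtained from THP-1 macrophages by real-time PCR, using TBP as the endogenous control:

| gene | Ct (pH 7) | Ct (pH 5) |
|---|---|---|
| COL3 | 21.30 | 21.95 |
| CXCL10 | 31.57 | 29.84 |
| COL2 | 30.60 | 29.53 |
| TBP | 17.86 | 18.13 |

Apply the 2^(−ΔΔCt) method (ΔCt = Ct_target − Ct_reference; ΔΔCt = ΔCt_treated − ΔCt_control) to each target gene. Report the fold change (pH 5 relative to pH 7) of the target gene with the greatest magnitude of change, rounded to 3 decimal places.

COL3: ΔΔCt = (21.95−18.13) − (21.30−17.86) = 3.82 − 3.44 = 0.38; fold change = 2^-0.38 = 0.768
CXCL10: ΔΔCt = (29.84−18.13) − (31.57−17.86) = 11.71 − 13.71 = -2.00; fold change = 2^2.00 = 4.000
COL2: ΔΔCt = (29.53−18.13) − (30.60−17.86) = 11.40 − 12.74 = -1.34; fold change = 2^1.34 = 2.532
CXCL10 has the largest |ΔΔCt| = 2.00.

4.000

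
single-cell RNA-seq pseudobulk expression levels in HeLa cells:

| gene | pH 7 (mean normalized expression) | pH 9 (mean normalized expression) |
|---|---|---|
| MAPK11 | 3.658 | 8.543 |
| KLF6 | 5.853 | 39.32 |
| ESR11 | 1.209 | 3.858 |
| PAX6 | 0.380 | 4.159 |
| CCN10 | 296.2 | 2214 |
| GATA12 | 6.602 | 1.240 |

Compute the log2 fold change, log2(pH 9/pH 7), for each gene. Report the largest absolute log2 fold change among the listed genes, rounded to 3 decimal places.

3.452

log2(8.543/3.658) = 1.224  (MAPK11)
log2(39.32/5.853) = 2.748  (KLF6)
log2(3.858/1.209) = 1.674  (ESR11)
log2(4.159/0.380) = 3.452  (PAX6)
log2(2214/296.2) = 2.902  (CCN10)
log2(1.240/6.602) = -2.413  (GATA12)
The largest magnitude belongs to PAX6.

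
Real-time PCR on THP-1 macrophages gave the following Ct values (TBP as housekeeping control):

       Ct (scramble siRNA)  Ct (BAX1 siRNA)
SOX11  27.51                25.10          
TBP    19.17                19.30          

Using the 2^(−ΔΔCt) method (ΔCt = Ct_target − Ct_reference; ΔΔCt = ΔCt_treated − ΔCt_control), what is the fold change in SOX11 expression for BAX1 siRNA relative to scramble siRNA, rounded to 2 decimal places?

ΔCt(scramble siRNA) = 27.510 − 19.170 = 8.340
ΔCt(BAX1 siRNA) = 25.100 − 19.300 = 5.800
ΔΔCt = 5.800 − 8.340 = -2.540
Fold change = 2^(−(-2.540)) = 2^2.540 = 5.816

5.82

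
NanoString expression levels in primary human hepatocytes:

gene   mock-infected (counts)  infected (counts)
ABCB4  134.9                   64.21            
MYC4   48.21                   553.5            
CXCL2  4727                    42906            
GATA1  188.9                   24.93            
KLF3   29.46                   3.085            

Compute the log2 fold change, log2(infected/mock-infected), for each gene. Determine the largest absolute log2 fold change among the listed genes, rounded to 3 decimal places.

log2(64.21/134.9) = -1.071  (ABCB4)
log2(553.5/48.21) = 3.521  (MYC4)
log2(42906/4727) = 3.182  (CXCL2)
log2(24.93/188.9) = -2.922  (GATA1)
log2(3.085/29.46) = -3.255  (KLF3)
The largest magnitude belongs to MYC4.

3.521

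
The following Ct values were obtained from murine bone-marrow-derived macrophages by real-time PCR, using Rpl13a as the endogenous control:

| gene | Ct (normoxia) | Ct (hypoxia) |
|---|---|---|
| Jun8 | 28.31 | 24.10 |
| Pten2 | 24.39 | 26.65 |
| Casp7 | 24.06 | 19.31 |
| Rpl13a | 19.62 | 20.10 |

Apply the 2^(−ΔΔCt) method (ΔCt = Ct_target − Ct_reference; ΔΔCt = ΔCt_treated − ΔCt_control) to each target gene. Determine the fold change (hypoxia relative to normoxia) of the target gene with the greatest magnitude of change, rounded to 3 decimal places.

Jun8: ΔΔCt = (24.10−20.10) − (28.31−19.62) = 4.00 − 8.69 = -4.69; fold change = 2^4.69 = 25.813
Pten2: ΔΔCt = (26.65−20.10) − (24.39−19.62) = 6.55 − 4.77 = 1.78; fold change = 2^-1.78 = 0.291
Casp7: ΔΔCt = (19.31−20.10) − (24.06−19.62) = -0.79 − 4.44 = -5.23; fold change = 2^5.23 = 37.531
Casp7 has the largest |ΔΔCt| = 5.23.

37.531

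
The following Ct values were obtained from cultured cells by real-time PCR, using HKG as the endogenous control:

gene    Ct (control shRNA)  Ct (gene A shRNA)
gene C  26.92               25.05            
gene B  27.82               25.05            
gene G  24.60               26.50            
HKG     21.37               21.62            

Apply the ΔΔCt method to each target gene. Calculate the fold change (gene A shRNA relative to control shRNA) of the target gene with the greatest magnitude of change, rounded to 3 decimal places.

8.112

gene C: ΔΔCt = (25.05−21.62) − (26.92−21.37) = 3.43 − 5.55 = -2.12; fold change = 2^2.12 = 4.347
gene B: ΔΔCt = (25.05−21.62) − (27.82−21.37) = 3.43 − 6.45 = -3.02; fold change = 2^3.02 = 8.112
gene G: ΔΔCt = (26.50−21.62) − (24.60−21.37) = 4.88 − 3.23 = 1.65; fold change = 2^-1.65 = 0.319
gene B has the largest |ΔΔCt| = 3.02.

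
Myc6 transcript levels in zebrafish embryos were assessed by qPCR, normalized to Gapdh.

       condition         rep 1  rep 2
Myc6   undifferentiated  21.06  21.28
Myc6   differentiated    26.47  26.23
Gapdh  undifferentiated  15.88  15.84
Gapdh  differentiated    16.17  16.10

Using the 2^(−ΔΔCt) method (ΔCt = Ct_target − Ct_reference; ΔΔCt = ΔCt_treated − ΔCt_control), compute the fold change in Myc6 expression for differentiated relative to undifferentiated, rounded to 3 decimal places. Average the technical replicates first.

Mean Ct: Myc6 undifferentiated 21.170; Myc6 differentiated 26.350; Gapdh undifferentiated 15.860; Gapdh differentiated 16.135
ΔCt(undifferentiated) = 21.170 − 15.860 = 5.310
ΔCt(differentiated) = 26.350 − 16.135 = 10.215
ΔΔCt = 10.215 − 5.310 = 4.905
Fold change = 2^(−4.905) = 0.0334

0.033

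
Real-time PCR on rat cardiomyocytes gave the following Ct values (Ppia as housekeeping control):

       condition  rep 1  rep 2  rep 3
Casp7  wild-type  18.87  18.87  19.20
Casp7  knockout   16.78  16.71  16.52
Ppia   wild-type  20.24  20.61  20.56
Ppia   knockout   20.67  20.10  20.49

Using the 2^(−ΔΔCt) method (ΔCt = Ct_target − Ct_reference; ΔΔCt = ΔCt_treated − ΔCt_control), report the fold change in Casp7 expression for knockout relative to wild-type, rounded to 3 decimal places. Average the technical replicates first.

4.790

Mean Ct: Casp7 wild-type 18.980; Casp7 knockout 16.670; Ppia wild-type 20.470; Ppia knockout 20.420
ΔCt(wild-type) = 18.980 − 20.470 = -1.490
ΔCt(knockout) = 16.670 − 20.420 = -3.750
ΔΔCt = -3.750 − (-1.490) = -2.260
Fold change = 2^(−(-2.260)) = 2^2.260 = 4.7899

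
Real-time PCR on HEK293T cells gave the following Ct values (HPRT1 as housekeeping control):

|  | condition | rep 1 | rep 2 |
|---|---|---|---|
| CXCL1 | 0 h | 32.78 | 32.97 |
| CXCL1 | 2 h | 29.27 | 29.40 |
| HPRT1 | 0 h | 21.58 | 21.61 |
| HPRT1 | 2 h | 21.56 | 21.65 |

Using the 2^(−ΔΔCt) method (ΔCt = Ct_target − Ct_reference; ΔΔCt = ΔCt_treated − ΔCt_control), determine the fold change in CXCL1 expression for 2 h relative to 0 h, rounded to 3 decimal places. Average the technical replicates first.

11.713

Mean Ct: CXCL1 0 h 32.875; CXCL1 2 h 29.335; HPRT1 0 h 21.595; HPRT1 2 h 21.605
ΔCt(0 h) = 32.875 − 21.595 = 11.280
ΔCt(2 h) = 29.335 − 21.605 = 7.730
ΔΔCt = 7.730 − 11.280 = -3.550
Fold change = 2^(−(-3.550)) = 2^3.550 = 11.7127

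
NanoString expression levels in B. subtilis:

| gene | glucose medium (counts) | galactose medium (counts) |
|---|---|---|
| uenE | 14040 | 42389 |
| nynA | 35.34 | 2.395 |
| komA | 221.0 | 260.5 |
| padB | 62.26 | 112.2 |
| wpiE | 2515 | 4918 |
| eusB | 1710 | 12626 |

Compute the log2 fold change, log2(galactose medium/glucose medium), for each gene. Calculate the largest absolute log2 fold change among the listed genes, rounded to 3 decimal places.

log2(42389/14040) = 1.594  (uenE)
log2(2.395/35.34) = -3.883  (nynA)
log2(260.5/221.0) = 0.237  (komA)
log2(112.2/62.26) = 0.850  (padB)
log2(4918/2515) = 0.968  (wpiE)
log2(12626/1710) = 2.884  (eusB)
The largest magnitude belongs to nynA.

3.883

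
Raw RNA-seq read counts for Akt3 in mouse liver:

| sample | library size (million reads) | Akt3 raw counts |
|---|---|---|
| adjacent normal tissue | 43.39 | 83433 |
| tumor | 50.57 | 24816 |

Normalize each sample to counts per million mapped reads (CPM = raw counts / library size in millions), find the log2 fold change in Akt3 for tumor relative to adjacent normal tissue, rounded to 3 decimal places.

-1.970

CPM(adjacent normal tissue) = 83433 / 43.39 = 1922.8624
CPM(tumor) = 24816 / 50.57 = 490.7257
Fold change = 490.7257 / 1922.8624 = 0.25521
log2(0.25521) = -1.9703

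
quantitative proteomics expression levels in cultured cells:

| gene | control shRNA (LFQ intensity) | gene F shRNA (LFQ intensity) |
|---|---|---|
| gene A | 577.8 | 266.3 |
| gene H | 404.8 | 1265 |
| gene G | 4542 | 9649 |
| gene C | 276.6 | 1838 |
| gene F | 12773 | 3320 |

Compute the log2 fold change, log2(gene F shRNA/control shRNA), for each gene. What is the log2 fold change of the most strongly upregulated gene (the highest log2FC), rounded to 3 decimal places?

2.732

log2(266.3/577.8) = -1.118  (gene A)
log2(1265/404.8) = 1.644  (gene H)
log2(9649/4542) = 1.087  (gene G)
log2(1838/276.6) = 2.732  (gene C)
log2(3320/12773) = -1.944  (gene F)
gene C is most strongly upregulated.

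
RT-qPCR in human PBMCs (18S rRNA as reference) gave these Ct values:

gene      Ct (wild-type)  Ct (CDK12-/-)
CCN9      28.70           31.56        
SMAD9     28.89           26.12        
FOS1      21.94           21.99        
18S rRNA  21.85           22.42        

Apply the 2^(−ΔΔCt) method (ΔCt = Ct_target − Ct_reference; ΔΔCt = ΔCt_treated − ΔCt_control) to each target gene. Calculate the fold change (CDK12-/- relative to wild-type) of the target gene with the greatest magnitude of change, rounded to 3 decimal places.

CCN9: ΔΔCt = (31.56−22.42) − (28.70−21.85) = 9.14 − 6.85 = 2.29; fold change = 2^-2.29 = 0.204
SMAD9: ΔΔCt = (26.12−22.42) − (28.89−21.85) = 3.70 − 7.04 = -3.34; fold change = 2^3.34 = 10.126
FOS1: ΔΔCt = (21.99−22.42) − (21.94−21.85) = -0.43 − 0.09 = -0.52; fold change = 2^0.52 = 1.434
SMAD9 has the largest |ΔΔCt| = 3.34.

10.126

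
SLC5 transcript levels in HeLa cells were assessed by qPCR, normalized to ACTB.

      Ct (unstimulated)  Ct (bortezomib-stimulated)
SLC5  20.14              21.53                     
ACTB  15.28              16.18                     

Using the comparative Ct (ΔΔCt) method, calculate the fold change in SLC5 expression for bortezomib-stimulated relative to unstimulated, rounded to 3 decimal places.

ΔCt(unstimulated) = 20.140 − 15.280 = 4.860
ΔCt(bortezomib-stimulated) = 21.530 − 16.180 = 5.350
ΔΔCt = 5.350 − 4.860 = 0.490
Fold change = 2^(−0.490) = 0.7120

0.712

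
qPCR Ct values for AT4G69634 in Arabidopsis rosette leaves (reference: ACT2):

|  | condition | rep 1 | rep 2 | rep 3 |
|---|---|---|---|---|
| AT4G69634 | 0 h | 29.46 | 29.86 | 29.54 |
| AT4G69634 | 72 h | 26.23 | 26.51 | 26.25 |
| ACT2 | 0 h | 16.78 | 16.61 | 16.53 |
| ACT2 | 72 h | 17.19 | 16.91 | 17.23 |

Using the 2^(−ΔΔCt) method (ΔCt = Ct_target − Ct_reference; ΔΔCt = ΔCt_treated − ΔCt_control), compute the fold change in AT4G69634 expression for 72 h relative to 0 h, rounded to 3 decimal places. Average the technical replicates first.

Mean Ct: AT4G69634 0 h 29.620; AT4G69634 72 h 26.330; ACT2 0 h 16.640; ACT2 72 h 17.110
ΔCt(0 h) = 29.620 − 16.640 = 12.980
ΔCt(72 h) = 26.330 − 17.110 = 9.220
ΔΔCt = 9.220 − 12.980 = -3.760
Fold change = 2^(−(-3.760)) = 2^3.760 = 13.5479

13.548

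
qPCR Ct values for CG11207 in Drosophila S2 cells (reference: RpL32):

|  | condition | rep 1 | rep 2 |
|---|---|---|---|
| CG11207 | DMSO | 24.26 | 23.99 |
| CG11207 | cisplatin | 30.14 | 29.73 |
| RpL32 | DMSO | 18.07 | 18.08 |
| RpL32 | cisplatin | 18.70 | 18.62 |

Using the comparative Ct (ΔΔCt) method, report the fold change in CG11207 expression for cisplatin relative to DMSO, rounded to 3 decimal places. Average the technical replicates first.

0.027

Mean Ct: CG11207 DMSO 24.125; CG11207 cisplatin 29.935; RpL32 DMSO 18.075; RpL32 cisplatin 18.660
ΔCt(DMSO) = 24.125 − 18.075 = 6.050
ΔCt(cisplatin) = 29.935 − 18.660 = 11.275
ΔΔCt = 11.275 − 6.050 = 5.225
Fold change = 2^(−5.225) = 0.0267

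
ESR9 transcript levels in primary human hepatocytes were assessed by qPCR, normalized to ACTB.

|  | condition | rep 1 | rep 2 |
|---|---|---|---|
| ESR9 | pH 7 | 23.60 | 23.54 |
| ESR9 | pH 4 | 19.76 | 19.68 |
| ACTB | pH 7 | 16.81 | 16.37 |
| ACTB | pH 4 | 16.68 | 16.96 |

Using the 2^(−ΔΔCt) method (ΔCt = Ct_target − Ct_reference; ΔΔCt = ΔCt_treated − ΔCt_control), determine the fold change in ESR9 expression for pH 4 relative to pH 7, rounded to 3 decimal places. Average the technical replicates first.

16.912

Mean Ct: ESR9 pH 7 23.570; ESR9 pH 4 19.720; ACTB pH 7 16.590; ACTB pH 4 16.820
ΔCt(pH 7) = 23.570 − 16.590 = 6.980
ΔCt(pH 4) = 19.720 − 16.820 = 2.900
ΔΔCt = 2.900 − 6.980 = -4.080
Fold change = 2^(−(-4.080)) = 2^4.080 = 16.9123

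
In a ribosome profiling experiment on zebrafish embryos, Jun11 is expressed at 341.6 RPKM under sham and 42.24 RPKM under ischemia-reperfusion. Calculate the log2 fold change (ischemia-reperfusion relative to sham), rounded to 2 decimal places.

-3.02

Fold change = 42.24 / 341.6 = 0.1237
log2(0.1237) = -3.016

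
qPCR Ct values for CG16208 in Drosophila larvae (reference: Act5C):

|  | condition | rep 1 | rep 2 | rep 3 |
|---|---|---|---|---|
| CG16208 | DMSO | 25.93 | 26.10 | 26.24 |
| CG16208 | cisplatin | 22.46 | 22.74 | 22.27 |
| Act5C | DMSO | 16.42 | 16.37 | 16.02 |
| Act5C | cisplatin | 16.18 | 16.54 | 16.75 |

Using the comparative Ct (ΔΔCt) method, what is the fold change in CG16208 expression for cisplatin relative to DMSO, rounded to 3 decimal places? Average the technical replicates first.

Mean Ct: CG16208 DMSO 26.090; CG16208 cisplatin 22.490; Act5C DMSO 16.270; Act5C cisplatin 16.490
ΔCt(DMSO) = 26.090 − 16.270 = 9.820
ΔCt(cisplatin) = 22.490 − 16.490 = 6.000
ΔΔCt = 6.000 − 9.820 = -3.820
Fold change = 2^(−(-3.820)) = 2^3.820 = 14.1232

14.123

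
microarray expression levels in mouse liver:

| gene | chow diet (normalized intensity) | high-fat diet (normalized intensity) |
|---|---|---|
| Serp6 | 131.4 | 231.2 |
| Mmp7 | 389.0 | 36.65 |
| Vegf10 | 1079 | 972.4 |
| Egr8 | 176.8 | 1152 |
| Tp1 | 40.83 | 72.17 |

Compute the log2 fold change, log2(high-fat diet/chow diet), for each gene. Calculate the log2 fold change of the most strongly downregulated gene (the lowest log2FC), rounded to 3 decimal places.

log2(231.2/131.4) = 0.815  (Serp6)
log2(36.65/389.0) = -3.408  (Mmp7)
log2(972.4/1079) = -0.150  (Vegf10)
log2(1152/176.8) = 2.704  (Egr8)
log2(72.17/40.83) = 0.822  (Tp1)
Mmp7 is most strongly downregulated.

-3.408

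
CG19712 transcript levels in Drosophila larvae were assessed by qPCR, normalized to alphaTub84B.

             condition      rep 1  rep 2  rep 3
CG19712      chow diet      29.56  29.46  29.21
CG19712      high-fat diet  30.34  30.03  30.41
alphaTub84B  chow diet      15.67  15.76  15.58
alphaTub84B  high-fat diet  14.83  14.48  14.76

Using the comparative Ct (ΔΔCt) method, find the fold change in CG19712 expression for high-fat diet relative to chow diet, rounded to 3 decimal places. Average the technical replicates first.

0.281

Mean Ct: CG19712 chow diet 29.410; CG19712 high-fat diet 30.260; alphaTub84B chow diet 15.670; alphaTub84B high-fat diet 14.690
ΔCt(chow diet) = 29.410 − 15.670 = 13.740
ΔCt(high-fat diet) = 30.260 − 14.690 = 15.570
ΔΔCt = 15.570 − 13.740 = 1.830
Fold change = 2^(−1.830) = 0.2813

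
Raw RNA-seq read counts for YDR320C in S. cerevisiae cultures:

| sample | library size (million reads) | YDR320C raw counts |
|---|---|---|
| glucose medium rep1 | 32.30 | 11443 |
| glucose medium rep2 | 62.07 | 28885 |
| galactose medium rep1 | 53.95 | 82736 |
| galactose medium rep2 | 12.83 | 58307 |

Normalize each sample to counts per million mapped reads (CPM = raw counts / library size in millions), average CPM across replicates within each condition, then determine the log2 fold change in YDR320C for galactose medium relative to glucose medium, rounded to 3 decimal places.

CPM(glucose medium rep1) = 11443 / 32.30 = 354.2724
CPM(glucose medium rep2) = 28885 / 62.07 = 465.3617
CPM(galactose medium rep1) = 82736 / 53.95 = 1533.5681
CPM(galactose medium rep2) = 58307 / 12.83 = 4544.5830
mean CPM(glucose medium) = 409.8171; mean CPM(galactose medium) = 3039.0756
Fold change = 3039.0756 / 409.8171 = 7.41569
log2(7.41569) = 2.8906

2.891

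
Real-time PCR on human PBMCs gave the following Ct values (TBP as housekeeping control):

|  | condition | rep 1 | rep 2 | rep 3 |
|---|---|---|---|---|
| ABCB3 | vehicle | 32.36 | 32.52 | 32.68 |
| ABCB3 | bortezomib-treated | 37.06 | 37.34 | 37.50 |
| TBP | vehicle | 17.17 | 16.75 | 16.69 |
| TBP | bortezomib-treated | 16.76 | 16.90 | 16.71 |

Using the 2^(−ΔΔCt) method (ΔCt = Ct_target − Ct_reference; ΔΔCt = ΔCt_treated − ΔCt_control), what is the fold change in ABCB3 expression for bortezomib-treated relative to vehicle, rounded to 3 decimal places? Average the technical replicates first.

0.034

Mean Ct: ABCB3 vehicle 32.520; ABCB3 bortezomib-treated 37.300; TBP vehicle 16.870; TBP bortezomib-treated 16.790
ΔCt(vehicle) = 32.520 − 16.870 = 15.650
ΔCt(bortezomib-treated) = 37.300 − 16.790 = 20.510
ΔΔCt = 20.510 − 15.650 = 4.860
Fold change = 2^(−4.860) = 0.0344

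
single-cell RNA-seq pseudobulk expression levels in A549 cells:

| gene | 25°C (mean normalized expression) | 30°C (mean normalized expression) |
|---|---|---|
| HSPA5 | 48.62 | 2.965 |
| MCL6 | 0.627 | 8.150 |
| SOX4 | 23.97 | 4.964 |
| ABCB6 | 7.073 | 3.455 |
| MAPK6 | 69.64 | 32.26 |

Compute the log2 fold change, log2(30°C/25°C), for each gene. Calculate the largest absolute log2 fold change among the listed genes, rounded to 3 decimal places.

log2(2.965/48.62) = -4.035  (HSPA5)
log2(8.150/0.627) = 3.700  (MCL6)
log2(4.964/23.97) = -2.272  (SOX4)
log2(3.455/7.073) = -1.034  (ABCB6)
log2(32.26/69.64) = -1.110  (MAPK6)
The largest magnitude belongs to HSPA5.

4.035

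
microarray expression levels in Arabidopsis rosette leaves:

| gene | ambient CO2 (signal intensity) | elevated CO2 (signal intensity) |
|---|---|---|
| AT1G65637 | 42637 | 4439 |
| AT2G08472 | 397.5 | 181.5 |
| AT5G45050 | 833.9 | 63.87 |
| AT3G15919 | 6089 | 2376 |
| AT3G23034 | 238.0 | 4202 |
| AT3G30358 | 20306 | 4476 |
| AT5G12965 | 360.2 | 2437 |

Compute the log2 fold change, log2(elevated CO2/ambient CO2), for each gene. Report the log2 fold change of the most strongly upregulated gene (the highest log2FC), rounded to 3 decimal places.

4.142

log2(4439/42637) = -3.264  (AT1G65637)
log2(181.5/397.5) = -1.131  (AT2G08472)
log2(63.87/833.9) = -3.707  (AT5G45050)
log2(2376/6089) = -1.358  (AT3G15919)
log2(4202/238.0) = 4.142  (AT3G23034)
log2(4476/20306) = -2.182  (AT3G30358)
log2(2437/360.2) = 2.758  (AT5G12965)
AT3G23034 is most strongly upregulated.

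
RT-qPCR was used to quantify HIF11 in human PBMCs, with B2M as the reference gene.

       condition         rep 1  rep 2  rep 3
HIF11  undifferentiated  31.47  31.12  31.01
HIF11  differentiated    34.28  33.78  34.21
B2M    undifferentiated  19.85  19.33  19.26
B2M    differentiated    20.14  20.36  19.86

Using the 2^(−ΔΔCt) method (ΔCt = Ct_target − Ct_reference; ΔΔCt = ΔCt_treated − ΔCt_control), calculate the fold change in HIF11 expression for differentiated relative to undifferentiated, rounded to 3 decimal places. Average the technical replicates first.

0.210

Mean Ct: HIF11 undifferentiated 31.200; HIF11 differentiated 34.090; B2M undifferentiated 19.480; B2M differentiated 20.120
ΔCt(undifferentiated) = 31.200 − 19.480 = 11.720
ΔCt(differentiated) = 34.090 − 20.120 = 13.970
ΔΔCt = 13.970 − 11.720 = 2.250
Fold change = 2^(−2.250) = 0.2102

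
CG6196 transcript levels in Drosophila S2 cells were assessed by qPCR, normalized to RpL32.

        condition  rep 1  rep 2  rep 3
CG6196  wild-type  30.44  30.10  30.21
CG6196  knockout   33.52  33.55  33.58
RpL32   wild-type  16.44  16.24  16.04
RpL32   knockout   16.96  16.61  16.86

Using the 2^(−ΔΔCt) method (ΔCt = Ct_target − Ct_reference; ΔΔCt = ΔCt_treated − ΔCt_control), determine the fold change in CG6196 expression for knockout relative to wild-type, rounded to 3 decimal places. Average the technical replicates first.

Mean Ct: CG6196 wild-type 30.250; CG6196 knockout 33.550; RpL32 wild-type 16.240; RpL32 knockout 16.810
ΔCt(wild-type) = 30.250 − 16.240 = 14.010
ΔCt(knockout) = 33.550 − 16.810 = 16.740
ΔΔCt = 16.740 − 14.010 = 2.730
Fold change = 2^(−2.730) = 0.1507

0.151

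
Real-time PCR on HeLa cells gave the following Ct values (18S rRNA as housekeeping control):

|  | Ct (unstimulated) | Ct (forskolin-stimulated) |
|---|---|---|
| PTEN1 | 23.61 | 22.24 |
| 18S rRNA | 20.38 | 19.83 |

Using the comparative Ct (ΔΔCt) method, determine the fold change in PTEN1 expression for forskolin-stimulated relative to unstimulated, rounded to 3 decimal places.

ΔCt(unstimulated) = 23.610 − 20.380 = 3.230
ΔCt(forskolin-stimulated) = 22.240 − 19.830 = 2.410
ΔΔCt = 2.410 − 3.230 = -0.820
Fold change = 2^(−(-0.820)) = 2^0.820 = 1.7654

1.765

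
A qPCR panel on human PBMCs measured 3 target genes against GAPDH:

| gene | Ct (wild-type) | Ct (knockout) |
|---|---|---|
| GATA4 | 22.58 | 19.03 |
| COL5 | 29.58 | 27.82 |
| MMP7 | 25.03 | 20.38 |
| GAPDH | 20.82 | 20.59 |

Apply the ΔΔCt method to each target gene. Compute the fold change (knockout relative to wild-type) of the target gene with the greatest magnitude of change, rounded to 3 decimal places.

GATA4: ΔΔCt = (19.03−20.59) − (22.58−20.82) = -1.56 − 1.76 = -3.32; fold change = 2^3.32 = 9.987
COL5: ΔΔCt = (27.82−20.59) − (29.58−20.82) = 7.23 − 8.76 = -1.53; fold change = 2^1.53 = 2.888
MMP7: ΔΔCt = (20.38−20.59) − (25.03−20.82) = -0.21 − 4.21 = -4.42; fold change = 2^4.42 = 21.407
MMP7 has the largest |ΔΔCt| = 4.42.

21.407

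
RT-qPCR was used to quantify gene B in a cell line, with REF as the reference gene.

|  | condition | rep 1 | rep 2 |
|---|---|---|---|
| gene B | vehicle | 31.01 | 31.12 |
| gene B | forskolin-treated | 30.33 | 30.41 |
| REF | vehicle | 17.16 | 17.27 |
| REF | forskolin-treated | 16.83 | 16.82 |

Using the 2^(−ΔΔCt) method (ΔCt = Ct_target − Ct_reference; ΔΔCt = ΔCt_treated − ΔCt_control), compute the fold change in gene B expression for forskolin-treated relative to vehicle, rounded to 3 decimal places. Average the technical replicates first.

Mean Ct: gene B vehicle 31.065; gene B forskolin-treated 30.370; REF vehicle 17.215; REF forskolin-treated 16.825
ΔCt(vehicle) = 31.065 − 17.215 = 13.850
ΔCt(forskolin-treated) = 30.370 − 16.825 = 13.545
ΔΔCt = 13.545 − 13.850 = -0.305
Fold change = 2^(−(-0.305)) = 2^0.305 = 1.2354

1.235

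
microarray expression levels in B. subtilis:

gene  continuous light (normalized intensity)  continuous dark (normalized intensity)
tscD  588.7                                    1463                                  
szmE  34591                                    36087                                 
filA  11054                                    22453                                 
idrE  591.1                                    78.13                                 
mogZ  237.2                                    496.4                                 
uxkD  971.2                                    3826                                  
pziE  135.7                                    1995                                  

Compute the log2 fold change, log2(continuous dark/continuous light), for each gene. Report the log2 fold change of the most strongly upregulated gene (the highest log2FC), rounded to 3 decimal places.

log2(1463/588.7) = 1.313  (tscD)
log2(36087/34591) = 0.061  (szmE)
log2(22453/11054) = 1.022  (filA)
log2(78.13/591.1) = -2.919  (idrE)
log2(496.4/237.2) = 1.065  (mogZ)
log2(3826/971.2) = 1.978  (uxkD)
log2(1995/135.7) = 3.878  (pziE)
pziE is most strongly upregulated.

3.878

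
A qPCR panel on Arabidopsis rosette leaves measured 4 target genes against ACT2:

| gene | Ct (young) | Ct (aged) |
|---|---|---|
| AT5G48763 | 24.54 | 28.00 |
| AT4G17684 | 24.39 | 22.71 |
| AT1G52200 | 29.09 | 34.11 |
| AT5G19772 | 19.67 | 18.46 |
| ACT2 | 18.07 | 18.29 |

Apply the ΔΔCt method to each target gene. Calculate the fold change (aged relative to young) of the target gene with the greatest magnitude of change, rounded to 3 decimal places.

0.036

AT5G48763: ΔΔCt = (28.00−18.29) − (24.54−18.07) = 9.71 − 6.47 = 3.24; fold change = 2^-3.24 = 0.106
AT4G17684: ΔΔCt = (22.71−18.29) − (24.39−18.07) = 4.42 − 6.32 = -1.90; fold change = 2^1.90 = 3.732
AT1G52200: ΔΔCt = (34.11−18.29) − (29.09−18.07) = 15.82 − 11.02 = 4.80; fold change = 2^-4.80 = 0.036
AT5G19772: ΔΔCt = (18.46−18.29) − (19.67−18.07) = 0.17 − 1.60 = -1.43; fold change = 2^1.43 = 2.694
AT1G52200 has the largest |ΔΔCt| = 4.80.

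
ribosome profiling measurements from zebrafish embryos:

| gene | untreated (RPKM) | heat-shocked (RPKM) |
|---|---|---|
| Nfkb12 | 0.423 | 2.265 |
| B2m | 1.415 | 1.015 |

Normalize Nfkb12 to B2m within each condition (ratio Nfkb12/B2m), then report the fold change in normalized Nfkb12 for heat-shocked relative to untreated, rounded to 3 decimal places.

7.465

Nfkb12/B2m (untreated) = 0.423 / 1.415 = 0.29894
Nfkb12/B2m (heat-shocked) = 2.265 / 1.015 = 2.2315
Fold change = 2.2315 / 0.29894 = 7.4648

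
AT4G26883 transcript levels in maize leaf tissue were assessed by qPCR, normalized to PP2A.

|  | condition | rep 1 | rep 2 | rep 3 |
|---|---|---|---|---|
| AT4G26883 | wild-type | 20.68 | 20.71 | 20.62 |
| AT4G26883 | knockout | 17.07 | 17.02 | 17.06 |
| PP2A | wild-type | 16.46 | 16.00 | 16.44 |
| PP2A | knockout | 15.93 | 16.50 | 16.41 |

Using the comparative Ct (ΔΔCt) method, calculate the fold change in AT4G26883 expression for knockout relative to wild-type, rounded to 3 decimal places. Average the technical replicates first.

12.126

Mean Ct: AT4G26883 wild-type 20.670; AT4G26883 knockout 17.050; PP2A wild-type 16.300; PP2A knockout 16.280
ΔCt(wild-type) = 20.670 − 16.300 = 4.370
ΔCt(knockout) = 17.050 − 16.280 = 0.770
ΔΔCt = 0.770 − 4.370 = -3.600
Fold change = 2^(−(-3.600)) = 2^3.600 = 12.1257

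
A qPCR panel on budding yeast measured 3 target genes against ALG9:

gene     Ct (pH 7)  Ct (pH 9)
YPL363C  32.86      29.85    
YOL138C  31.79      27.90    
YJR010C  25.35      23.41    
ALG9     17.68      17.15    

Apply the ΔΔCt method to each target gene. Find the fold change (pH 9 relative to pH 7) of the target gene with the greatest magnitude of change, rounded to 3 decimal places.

YPL363C: ΔΔCt = (29.85−17.15) − (32.86−17.68) = 12.70 − 15.18 = -2.48; fold change = 2^2.48 = 5.579
YOL138C: ΔΔCt = (27.90−17.15) − (31.79−17.68) = 10.75 − 14.11 = -3.36; fold change = 2^3.36 = 10.267
YJR010C: ΔΔCt = (23.41−17.15) − (25.35−17.68) = 6.26 − 7.67 = -1.41; fold change = 2^1.41 = 2.657
YOL138C has the largest |ΔΔCt| = 3.36.

10.267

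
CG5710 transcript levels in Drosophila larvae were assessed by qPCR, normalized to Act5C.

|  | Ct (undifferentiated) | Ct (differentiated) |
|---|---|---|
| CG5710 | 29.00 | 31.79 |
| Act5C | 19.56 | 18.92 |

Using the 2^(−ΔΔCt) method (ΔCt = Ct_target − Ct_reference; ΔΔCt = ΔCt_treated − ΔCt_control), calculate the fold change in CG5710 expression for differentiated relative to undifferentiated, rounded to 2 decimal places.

ΔCt(undifferentiated) = 29.000 − 19.560 = 9.440
ΔCt(differentiated) = 31.790 − 18.920 = 12.870
ΔΔCt = 12.870 − 9.440 = 3.430
Fold change = 2^(−3.430) = 0.093

0.09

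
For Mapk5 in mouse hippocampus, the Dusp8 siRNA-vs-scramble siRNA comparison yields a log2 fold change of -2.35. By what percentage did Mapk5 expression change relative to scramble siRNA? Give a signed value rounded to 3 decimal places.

Fold change = 2^(-2.35) = 0.1961
Percent change = (FC − 1) × 100% = (0.1961 − 1) × 100 = -80.385%

-80.385%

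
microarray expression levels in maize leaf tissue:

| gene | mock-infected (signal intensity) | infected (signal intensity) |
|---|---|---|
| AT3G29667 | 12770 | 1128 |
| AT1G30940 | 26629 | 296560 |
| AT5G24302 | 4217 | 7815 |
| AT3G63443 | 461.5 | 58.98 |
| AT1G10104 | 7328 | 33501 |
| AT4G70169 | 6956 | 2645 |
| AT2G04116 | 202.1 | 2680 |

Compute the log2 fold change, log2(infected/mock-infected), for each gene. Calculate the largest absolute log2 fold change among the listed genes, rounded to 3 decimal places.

log2(1128/12770) = -3.501  (AT3G29667)
log2(296560/26629) = 3.477  (AT1G30940)
log2(7815/4217) = 0.890  (AT5G24302)
log2(58.98/461.5) = -2.968  (AT3G63443)
log2(33501/7328) = 2.193  (AT1G10104)
log2(2645/6956) = -1.395  (AT4G70169)
log2(2680/202.1) = 3.729  (AT2G04116)
The largest magnitude belongs to AT2G04116.

3.729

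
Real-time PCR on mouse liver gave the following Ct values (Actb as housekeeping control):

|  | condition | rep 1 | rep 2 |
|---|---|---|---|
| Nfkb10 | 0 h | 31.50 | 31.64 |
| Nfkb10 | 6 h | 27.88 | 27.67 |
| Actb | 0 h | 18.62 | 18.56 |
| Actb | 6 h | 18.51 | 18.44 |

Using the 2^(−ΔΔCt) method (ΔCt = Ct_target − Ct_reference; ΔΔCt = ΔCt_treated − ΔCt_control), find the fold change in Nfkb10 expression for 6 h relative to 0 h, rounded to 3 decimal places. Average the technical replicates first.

Mean Ct: Nfkb10 0 h 31.570; Nfkb10 6 h 27.775; Actb 0 h 18.590; Actb 6 h 18.475
ΔCt(0 h) = 31.570 − 18.590 = 12.980
ΔCt(6 h) = 27.775 − 18.475 = 9.300
ΔΔCt = 9.300 − 12.980 = -3.680
Fold change = 2^(−(-3.680)) = 2^3.680 = 12.8171

12.817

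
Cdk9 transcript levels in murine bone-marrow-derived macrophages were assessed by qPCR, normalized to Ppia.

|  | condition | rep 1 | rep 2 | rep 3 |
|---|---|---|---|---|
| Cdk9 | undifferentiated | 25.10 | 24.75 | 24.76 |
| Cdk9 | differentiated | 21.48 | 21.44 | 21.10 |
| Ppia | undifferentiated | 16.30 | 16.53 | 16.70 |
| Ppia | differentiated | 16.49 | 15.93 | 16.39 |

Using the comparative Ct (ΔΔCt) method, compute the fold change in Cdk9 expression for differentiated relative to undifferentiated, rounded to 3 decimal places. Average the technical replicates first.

9.781

Mean Ct: Cdk9 undifferentiated 24.870; Cdk9 differentiated 21.340; Ppia undifferentiated 16.510; Ppia differentiated 16.270
ΔCt(undifferentiated) = 24.870 − 16.510 = 8.360
ΔCt(differentiated) = 21.340 − 16.270 = 5.070
ΔΔCt = 5.070 − 8.360 = -3.290
Fold change = 2^(−(-3.290)) = 2^3.290 = 9.7811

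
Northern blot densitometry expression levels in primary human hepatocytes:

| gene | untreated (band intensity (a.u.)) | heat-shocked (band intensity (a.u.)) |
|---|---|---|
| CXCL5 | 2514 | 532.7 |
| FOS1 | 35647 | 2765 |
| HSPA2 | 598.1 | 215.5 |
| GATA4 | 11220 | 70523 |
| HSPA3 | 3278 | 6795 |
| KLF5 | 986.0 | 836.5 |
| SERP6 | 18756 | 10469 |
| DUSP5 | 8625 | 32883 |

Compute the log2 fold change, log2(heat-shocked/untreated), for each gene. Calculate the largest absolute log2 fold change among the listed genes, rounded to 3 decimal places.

3.688

log2(532.7/2514) = -2.239  (CXCL5)
log2(2765/35647) = -3.688  (FOS1)
log2(215.5/598.1) = -1.473  (HSPA2)
log2(70523/11220) = 2.652  (GATA4)
log2(6795/3278) = 1.052  (HSPA3)
log2(836.5/986.0) = -0.237  (KLF5)
log2(10469/18756) = -0.841  (SERP6)
log2(32883/8625) = 1.931  (DUSP5)
The largest magnitude belongs to FOS1.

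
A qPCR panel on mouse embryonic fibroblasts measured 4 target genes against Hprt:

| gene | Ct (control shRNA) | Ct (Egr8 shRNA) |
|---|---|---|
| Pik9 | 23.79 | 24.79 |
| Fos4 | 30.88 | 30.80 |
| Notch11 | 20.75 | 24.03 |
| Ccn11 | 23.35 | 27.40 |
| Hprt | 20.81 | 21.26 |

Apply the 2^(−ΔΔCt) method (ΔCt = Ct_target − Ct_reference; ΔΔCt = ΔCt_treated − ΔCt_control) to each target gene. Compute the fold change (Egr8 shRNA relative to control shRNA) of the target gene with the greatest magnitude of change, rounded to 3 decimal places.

Pik9: ΔΔCt = (24.79−21.26) − (23.79−20.81) = 3.53 − 2.98 = 0.55; fold change = 2^-0.55 = 0.683
Fos4: ΔΔCt = (30.80−21.26) − (30.88−20.81) = 9.54 − 10.07 = -0.53; fold change = 2^0.53 = 1.444
Notch11: ΔΔCt = (24.03−21.26) − (20.75−20.81) = 2.77 − (-0.06) = 2.83; fold change = 2^-2.83 = 0.141
Ccn11: ΔΔCt = (27.40−21.26) − (23.35−20.81) = 6.14 − 2.54 = 3.60; fold change = 2^-3.60 = 0.082
Ccn11 has the largest |ΔΔCt| = 3.60.

0.082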